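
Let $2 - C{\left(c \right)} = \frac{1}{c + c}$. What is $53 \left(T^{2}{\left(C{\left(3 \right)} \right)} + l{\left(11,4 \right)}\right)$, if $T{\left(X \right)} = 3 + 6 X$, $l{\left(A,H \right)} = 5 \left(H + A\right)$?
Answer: $14363$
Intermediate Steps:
$C{\left(c \right)} = 2 - \frac{1}{2 c}$ ($C{\left(c \right)} = 2 - \frac{1}{c + c} = 2 - \frac{1}{2 c}$)
$l{\left(A,H \right)} = 5 A + 5 H$ ($l{\left(A,H \right)} = 5 \left(A + H\right) = 5 A + 5 H$)
$53 \left(T^{2}{\left(C{\left(3 \right)} \right)} + l{\left(11,4 \right)}\right) = 53 \left(\left(3 + 6 \left(2 - \frac{1}{2 \cdot 3}\right)\right)^{2} + \left(5 \cdot 11 + 5 \cdot 4\right)\right) = 53 \left(\left(3 + 6 \left(2 - \frac{1}{6}\right)\right)^{2} + \left(55 + 20\right)\right) = 53 \left(\left(3 + 6 \left(2 - \frac{1}{6}\right)\right)^{2} + 75\right) = 53 \left(\left(3 + 6 \cdot \frac{11}{6}\right)^{2} + 75\right) = 53 \left(\left(3 + 11\right)^{2} + 75\right) = 53 \left(14^{2} + 75\right) = 53 \left(196 + 75\right) = 53 \cdot 271 = 14363$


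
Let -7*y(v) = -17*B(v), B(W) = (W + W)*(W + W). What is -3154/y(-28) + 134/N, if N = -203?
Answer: -16947/15776 ≈ -1.0742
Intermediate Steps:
B(W) = 4*W**2 (B(W) = (2*W)*(2*W) = 4*W**2)
y(v) = 68*v**2/7 (y(v) = -(-17)*4*v**2/7 = -(-68)*v**2/7 = 68*v**2/7)
-3154/y(-28) + 134/N = -3154/((68/7)*(-28)**2) + 134/(-203) = -3154/((68/7)*784) + 134*(-1/203) = -3154/7616 - 134/203 = -3154*1/7616 - 134/203 = -1577/3808 - 134/203 = -16947/15776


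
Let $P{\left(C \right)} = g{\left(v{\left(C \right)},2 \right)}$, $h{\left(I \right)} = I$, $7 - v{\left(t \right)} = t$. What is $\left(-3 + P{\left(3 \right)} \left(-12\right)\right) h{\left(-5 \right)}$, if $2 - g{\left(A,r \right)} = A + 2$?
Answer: $-225$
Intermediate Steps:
$v{\left(t \right)} = 7 - t$
$g{\left(A,r \right)} = - A$ ($g{\left(A,r \right)} = 2 - \left(A + 2\right) = 2 - \left(2 + A\right) = - A$)
$P{\left(C \right)} = -7 + C$ ($P{\left(C \right)} = - (7 - C) = -7 + C$)
$\left(-3 + P{\left(3 \right)} \left(-12\right)\right) h{\left(-5 \right)} = \left(-3 + \left(-7 + 3\right) \left(-12\right)\right) \left(-5\right) = \left(-3 - -48\right) \left(-5\right) = \left(-3 + 48\right) \left(-5\right) = 45 \left(-5\right) = -225$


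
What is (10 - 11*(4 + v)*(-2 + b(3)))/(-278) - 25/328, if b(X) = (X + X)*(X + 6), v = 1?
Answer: 463925/45592 ≈ 10.176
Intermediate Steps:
b(X) = 2*X*(6 + X) (b(X) = (2*X)*(6 + X) = 2*X*(6 + X))
(10 - 11*(4 + v)*(-2 + b(3)))/(-278) - 25/328 = (10 - 11*(4 + 1)*(-2 + 2*3*(6 + 3)))/(-278) - 25/328 = (10 - 55*(-2 + 2*3*9))*(-1/278) - 25*1/328 = (10 - 55*(-2 + 54))*(-1/278) - 25/328 = (10 - 55*52)*(-1/278) - 25/328 = (10 - 11*260)*(-1/278) - 25/328 = (10 - 2860)*(-1/278) - 25/328 = -2850*(-1/278) - 25/328 = 1425/139 - 25/328 = 463925/45592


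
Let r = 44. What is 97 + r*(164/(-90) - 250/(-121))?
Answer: 53327/495 ≈ 107.73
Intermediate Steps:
97 + r*(164/(-90) - 250/(-121)) = 97 + 44*(164/(-90) - 250/(-121)) = 97 + 44*(164*(-1/90) - 250*(-1/121)) = 97 + 44*(-82/45 + 250/121) = 97 + 44*(1328/5445) = 97 + 5312/495 = 53327/495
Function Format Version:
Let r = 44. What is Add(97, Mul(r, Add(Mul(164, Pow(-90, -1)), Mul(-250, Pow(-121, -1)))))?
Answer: Rational(53327, 495) ≈ 107.73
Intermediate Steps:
Add(97, Mul(r, Add(Mul(164, Pow(-90, -1)), Mul(-250, Pow(-121, -1))))) = Add(97, Mul(44, Add(Mul(164, Pow(-90, -1)), Mul(-250, Pow(-121, -1))))) = Add(97, Mul(44, Add(Mul(164, Rational(-1, 90)), Mul(-250, Rational(-1, 121))))) = Add(97, Mul(44, Add(Rational(-82, 45), Rational(250, 121)))) = Add(97, Mul(44, Rational(1328, 5445))) = Add(97, Rational(5312, 495)) = Rational(53327, 495)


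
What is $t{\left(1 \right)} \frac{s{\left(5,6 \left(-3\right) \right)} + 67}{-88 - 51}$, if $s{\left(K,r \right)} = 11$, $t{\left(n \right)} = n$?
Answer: $- \frac{78}{139} \approx -0.56115$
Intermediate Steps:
$t{\left(1 \right)} \frac{s{\left(5,6 \left(-3\right) \right)} + 67}{-88 - 51} = 1 \frac{11 + 67}{-88 - 51} = 1 \frac{78}{-139} = 1 \cdot 78 \left(- \frac{1}{139}\right) = 1 \left(- \frac{78}{139}\right) = - \frac{78}{139}$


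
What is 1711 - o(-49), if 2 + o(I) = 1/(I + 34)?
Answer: 25696/15 ≈ 1713.1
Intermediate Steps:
o(I) = -2 + 1/(34 + I) (o(I) = -2 + 1/(I + 34) = -2 + 1/(34 + I))
1711 - o(-49) = 1711 - (-67 - 2*(-49))/(34 - 49) = 1711 - (-67 + 98)/(-15) = 1711 - (-1)*31/15 = 1711 - 1*(-31/15) = 1711 + 31/15 = 25696/15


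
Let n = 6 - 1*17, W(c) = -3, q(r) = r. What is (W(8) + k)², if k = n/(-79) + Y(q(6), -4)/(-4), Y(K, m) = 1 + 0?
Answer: 966289/99856 ≈ 9.6768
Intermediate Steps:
Y(K, m) = 1
n = -11 (n = 6 - 17 = -11)
k = -35/316 (k = -11/(-79) + 1/(-4) = -11*(-1/79) + 1*(-¼) = 11/79 - ¼ = -35/316 ≈ -0.11076)
(W(8) + k)² = (-3 - 35/316)² = (-983/316)² = 966289/99856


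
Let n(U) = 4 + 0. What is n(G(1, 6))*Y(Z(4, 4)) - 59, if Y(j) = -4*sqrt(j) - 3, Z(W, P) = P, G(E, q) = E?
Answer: -103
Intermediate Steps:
n(U) = 4
Y(j) = -3 - 4*sqrt(j)
n(G(1, 6))*Y(Z(4, 4)) - 59 = 4*(-3 - 4*sqrt(4)) - 59 = 4*(-3 - 4*2) - 59 = 4*(-3 - 8) - 59 = 4*(-11) - 59 = -44 - 59 = -103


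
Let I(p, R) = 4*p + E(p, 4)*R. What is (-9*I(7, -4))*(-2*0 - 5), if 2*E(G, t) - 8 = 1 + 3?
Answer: 180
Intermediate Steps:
E(G, t) = 6 (E(G, t) = 4 + (1 + 3)/2 = 4 + (½)*4 = 4 + 2 = 6)
I(p, R) = 4*p + 6*R
(-9*I(7, -4))*(-2*0 - 5) = (-9*(4*7 + 6*(-4)))*(-2*0 - 5) = (-9*(28 - 24))*(0 - 5) = -9*4*(-5) = -36*(-5) = 180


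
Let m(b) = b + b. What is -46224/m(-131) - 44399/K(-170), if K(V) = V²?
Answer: 662120531/3785900 ≈ 174.89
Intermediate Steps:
m(b) = 2*b
-46224/m(-131) - 44399/K(-170) = -46224/(2*(-131)) - 44399/((-170)²) = -46224/(-262) - 44399/28900 = -46224*(-1/262) - 44399*1/28900 = 23112/131 - 44399/28900 = 662120531/3785900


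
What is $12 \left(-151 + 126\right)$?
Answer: $-300$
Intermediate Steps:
$12 \left(-151 + 126\right) = 12 \left(-25\right) = -300$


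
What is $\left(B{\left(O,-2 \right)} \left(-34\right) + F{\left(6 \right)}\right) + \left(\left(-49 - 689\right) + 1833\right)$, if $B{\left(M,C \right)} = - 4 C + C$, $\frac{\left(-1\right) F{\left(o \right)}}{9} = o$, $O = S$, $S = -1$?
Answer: $837$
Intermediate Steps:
$O = -1$
$F{\left(o \right)} = - 9 o$
$B{\left(M,C \right)} = - 3 C$
$\left(B{\left(O,-2 \right)} \left(-34\right) + F{\left(6 \right)}\right) + \left(\left(-49 - 689\right) + 1833\right) = \left(\left(-3\right) \left(-2\right) \left(-34\right) - 54\right) + \left(\left(-49 - 689\right) + 1833\right) = \left(6 \left(-34\right) - 54\right) + \left(\left(-49 - 689\right) + 1833\right) = \left(-204 - 54\right) + \left(-738 + 1833\right) = -258 + 1095 = 837$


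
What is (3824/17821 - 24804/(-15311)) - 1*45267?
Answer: -49206901279/1087081 ≈ -45265.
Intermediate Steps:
(3824/17821 - 24804/(-15311)) - 1*45267 = (3824*(1/17821) - 24804*(-1/15311)) - 45267 = (3824/17821 + 24804/15311) - 45267 = 1994348/1087081 - 45267 = -49206901279/1087081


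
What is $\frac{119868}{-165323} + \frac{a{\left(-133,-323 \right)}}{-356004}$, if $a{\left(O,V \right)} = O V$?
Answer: $- \frac{1605664459}{1898569332} \approx -0.84572$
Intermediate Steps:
$\frac{119868}{-165323} + \frac{a{\left(-133,-323 \right)}}{-356004} = \frac{119868}{-165323} + \frac{\left(-133\right) \left(-323\right)}{-356004} = 119868 \left(- \frac{1}{165323}\right) + 42959 \left(- \frac{1}{356004}\right) = - \frac{119868}{165323} - \frac{42959}{356004} = - \frac{1605664459}{1898569332}$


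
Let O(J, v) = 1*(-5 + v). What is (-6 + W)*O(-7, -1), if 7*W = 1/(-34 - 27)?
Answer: 15378/427 ≈ 36.014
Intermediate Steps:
W = -1/427 (W = 1/(7*(-34 - 27)) = (⅐)/(-61) = (⅐)*(-1/61) = -1/427 ≈ -0.0023419)
O(J, v) = -5 + v
(-6 + W)*O(-7, -1) = (-6 - 1/427)*(-5 - 1) = -2563/427*(-6) = 15378/427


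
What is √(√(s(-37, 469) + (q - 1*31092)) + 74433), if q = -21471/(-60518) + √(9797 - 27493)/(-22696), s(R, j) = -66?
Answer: √(2194084397384583542148 + 171689566*√171689566*√(-5349442584201 - 30259*I*√1106))/171689566 ≈ 272.82 - 0.3235*I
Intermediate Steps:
q = 21471/60518 - I*√1106/5674 (q = -21471*(-1/60518) + √(-17696)*(-1/22696) = 21471/60518 + (4*I*√1106)*(-1/22696) = 21471/60518 - I*√1106/5674 ≈ 0.35479 - 0.0058612*I)
√(√(s(-37, 469) + (q - 1*31092)) + 74433) = √(√(-66 + ((21471/60518 - I*√1106/5674) - 1*31092)) + 74433) = √(√(-66 + ((21471/60518 - I*√1106/5674) - 31092)) + 74433) = √(√(-66 + (-1881604185/60518 - I*√1106/5674)) + 74433) = √(√(-1885598373/60518 - I*√1106/5674) + 74433) = √(74433 + √(-1885598373/60518 - I*√1106/5674))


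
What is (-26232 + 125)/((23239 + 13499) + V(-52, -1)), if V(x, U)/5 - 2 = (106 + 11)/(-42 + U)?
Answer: -1122601/1579579 ≈ -0.71070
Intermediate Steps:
V(x, U) = 10 + 585/(-42 + U) (V(x, U) = 10 + 5*((106 + 11)/(-42 + U)) = 10 + 5*(117/(-42 + U)) = 10 + 585/(-42 + U))
(-26232 + 125)/((23239 + 13499) + V(-52, -1)) = (-26232 + 125)/((23239 + 13499) + 5*(33 + 2*(-1))/(-42 - 1)) = -26107/(36738 + 5*(33 - 2)/(-43)) = -26107/(36738 + 5*(-1/43)*31) = -26107/(36738 - 155/43) = -26107/1579579/43 = -26107*43/1579579 = -1122601/1579579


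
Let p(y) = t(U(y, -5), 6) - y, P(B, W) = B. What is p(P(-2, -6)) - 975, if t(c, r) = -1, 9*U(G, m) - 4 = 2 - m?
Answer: -974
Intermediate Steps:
U(G, m) = ⅔ - m/9 (U(G, m) = 4/9 + (2 - m)/9 = 4/9 + (2/9 - m/9) = ⅔ - m/9)
p(y) = -1 - y
p(P(-2, -6)) - 975 = (-1 - 1*(-2)) - 975 = (-1 + 2) - 975 = 1 - 975 = -974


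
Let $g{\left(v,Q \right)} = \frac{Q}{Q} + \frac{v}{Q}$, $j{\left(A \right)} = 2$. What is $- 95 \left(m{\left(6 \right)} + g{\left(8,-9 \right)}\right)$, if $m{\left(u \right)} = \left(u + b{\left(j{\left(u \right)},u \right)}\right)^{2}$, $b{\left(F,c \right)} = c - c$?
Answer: $- \frac{30875}{9} \approx -3430.6$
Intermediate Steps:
$b{\left(F,c \right)} = 0$
$g{\left(v,Q \right)} = 1 + \frac{v}{Q}$
$m{\left(u \right)} = u^{2}$ ($m{\left(u \right)} = \left(u + 0\right)^{2} = u^{2}$)
$- 95 \left(m{\left(6 \right)} + g{\left(8,-9 \right)}\right) = - 95 \left(6^{2} + \frac{-9 + 8}{-9}\right) = - 95 \left(36 - - \frac{1}{9}\right) = - 95 \left(36 + \frac{1}{9}\right) = \left(-95\right) \frac{325}{9} = - \frac{30875}{9}$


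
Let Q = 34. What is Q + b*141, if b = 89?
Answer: 12583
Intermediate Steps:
Q + b*141 = 34 + 89*141 = 34 + 12549 = 12583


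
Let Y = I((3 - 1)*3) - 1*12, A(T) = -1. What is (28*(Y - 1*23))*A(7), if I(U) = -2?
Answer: 1036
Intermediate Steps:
Y = -14 (Y = -2 - 1*12 = -2 - 12 = -14)
(28*(Y - 1*23))*A(7) = (28*(-14 - 1*23))*(-1) = (28*(-14 - 23))*(-1) = (28*(-37))*(-1) = -1036*(-1) = 1036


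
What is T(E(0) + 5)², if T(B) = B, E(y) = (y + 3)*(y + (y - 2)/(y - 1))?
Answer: 121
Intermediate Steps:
E(y) = (3 + y)*(y + (-2 + y)/(-1 + y))
T(E(0) + 5)² = ((-6 + 0³ - 2*0 + 3*0²)/(-1 + 0) + 5)² = ((-6 + 0 + 0 + 3*0)/(-1) + 5)² = (-(-6 + 0 + 0 + 0) + 5)² = (-1*(-6) + 5)² = (6 + 5)² = 11² = 121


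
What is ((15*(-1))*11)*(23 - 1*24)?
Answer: 165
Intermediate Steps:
((15*(-1))*11)*(23 - 1*24) = (-15*11)*(23 - 24) = -165*(-1) = 165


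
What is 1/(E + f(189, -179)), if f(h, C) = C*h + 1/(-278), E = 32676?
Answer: -278/321091 ≈ -0.00086580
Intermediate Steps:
f(h, C) = -1/278 + C*h (f(h, C) = C*h - 1/278 = -1/278 + C*h)
1/(E + f(189, -179)) = 1/(32676 + (-1/278 - 179*189)) = 1/(32676 + (-1/278 - 33831)) = 1/(32676 - 9405019/278) = 1/(-321091/278) = -278/321091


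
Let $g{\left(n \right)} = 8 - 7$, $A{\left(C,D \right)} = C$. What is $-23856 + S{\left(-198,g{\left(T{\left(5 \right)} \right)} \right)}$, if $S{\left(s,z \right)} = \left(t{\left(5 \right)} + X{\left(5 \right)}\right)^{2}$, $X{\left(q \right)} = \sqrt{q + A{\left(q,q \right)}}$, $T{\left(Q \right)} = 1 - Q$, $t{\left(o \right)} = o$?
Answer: $-23821 + 10 \sqrt{10} \approx -23789.0$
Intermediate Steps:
$X{\left(q \right)} = \sqrt{2} \sqrt{q}$ ($X{\left(q \right)} = \sqrt{q + q} = \sqrt{2 q} = \sqrt{2} \sqrt{q}$)
$g{\left(n \right)} = 1$
$S{\left(s,z \right)} = \left(5 + \sqrt{10}\right)^{2}$ ($S{\left(s,z \right)} = \left(5 + \sqrt{2} \sqrt{5}\right)^{2} = \left(5 + \sqrt{10}\right)^{2}$)
$-23856 + S{\left(-198,g{\left(T{\left(5 \right)} \right)} \right)} = -23856 + \left(5 + \sqrt{10}\right)^{2}$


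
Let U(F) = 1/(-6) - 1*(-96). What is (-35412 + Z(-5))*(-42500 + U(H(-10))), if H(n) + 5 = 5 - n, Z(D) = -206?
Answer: 4531054825/3 ≈ 1.5104e+9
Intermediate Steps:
H(n) = -n (H(n) = -5 + (5 - n) = -n)
U(F) = 575/6 (U(F) = -1/6 + 96 = 575/6)
(-35412 + Z(-5))*(-42500 + U(H(-10))) = (-35412 - 206)*(-42500 + 575/6) = -35618*(-254425/6) = 4531054825/3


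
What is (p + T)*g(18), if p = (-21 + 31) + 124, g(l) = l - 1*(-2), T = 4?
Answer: 2760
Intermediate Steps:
g(l) = 2 + l (g(l) = l + 2 = 2 + l)
p = 134 (p = 10 + 124 = 134)
(p + T)*g(18) = (134 + 4)*(2 + 18) = 138*20 = 2760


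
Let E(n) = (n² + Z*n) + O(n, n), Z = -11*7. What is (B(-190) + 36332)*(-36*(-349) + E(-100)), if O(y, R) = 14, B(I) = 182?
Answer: 1105570892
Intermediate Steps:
Z = -77
E(n) = 14 + n² - 77*n (E(n) = (n² - 77*n) + 14 = 14 + n² - 77*n)
(B(-190) + 36332)*(-36*(-349) + E(-100)) = (182 + 36332)*(-36*(-349) + (14 + (-100)² - 77*(-100))) = 36514*(12564 + (14 + 10000 + 7700)) = 36514*(12564 + 17714) = 36514*30278 = 1105570892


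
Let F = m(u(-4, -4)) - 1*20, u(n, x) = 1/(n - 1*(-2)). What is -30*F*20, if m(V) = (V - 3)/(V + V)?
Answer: 9900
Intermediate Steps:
u(n, x) = 1/(2 + n) (u(n, x) = 1/(n + 2) = 1/(2 + n))
m(V) = (-3 + V)/(2*V) (m(V) = (-3 + V)/((2*V)) = (-3 + V)*(1/(2*V)) = (-3 + V)/(2*V))
F = -33/2 (F = (-3 + 1/(2 - 4))/(2*(1/(2 - 4))) - 1*20 = (-3 + 1/(-2))/(2*(1/(-2))) - 20 = (-3 - 1/2)/(2*(-1/2)) - 20 = (1/2)*(-2)*(-7/2) - 20 = 7/2 - 20 = -33/2 ≈ -16.500)
-30*F*20 = -30*(-33/2)*20 = 495*20 = 9900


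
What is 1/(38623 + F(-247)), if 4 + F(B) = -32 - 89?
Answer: 1/38498 ≈ 2.5975e-5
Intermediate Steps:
F(B) = -125 (F(B) = -4 + (-32 - 89) = -4 - 121 = -125)
1/(38623 + F(-247)) = 1/(38623 - 125) = 1/38498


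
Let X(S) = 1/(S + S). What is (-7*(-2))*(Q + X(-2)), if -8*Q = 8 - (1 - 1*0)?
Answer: -63/4 ≈ -15.750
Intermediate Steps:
X(S) = 1/(2*S)
Q = -7/8 (Q = -(8 - (1 - 1*0))/8 = -(8 - (1 + 0))/8 = -(8 - 1*1)/8 = -(8 - 1)/8 = -⅛*7 = -7/8 ≈ -0.87500)
(-7*(-2))*(Q + X(-2)) = (-7*(-2))*(-7/8 + (½)/(-2)) = 14*(-7/8 + (½)*(-½)) = 14*(-7/8 - ¼) = 14*(-9/8) = -63/4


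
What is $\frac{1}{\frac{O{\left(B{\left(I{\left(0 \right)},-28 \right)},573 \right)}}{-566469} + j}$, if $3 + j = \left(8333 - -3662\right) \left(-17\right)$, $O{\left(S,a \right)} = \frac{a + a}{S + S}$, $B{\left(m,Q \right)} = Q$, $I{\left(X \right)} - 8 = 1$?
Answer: $- \frac{5287044}{1078123438201} \approx -4.9039 \cdot 10^{-6}$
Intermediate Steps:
$I{\left(X \right)} = 9$ ($I{\left(X \right)} = 8 + 1 = 9$)
$O{\left(S,a \right)} = \frac{a}{S}$ ($O{\left(S,a \right)} = \frac{2 a}{2 S} = 2 a \frac{1}{2 S} = \frac{a}{S}$)
$j = -203918$ ($j = -3 + \left(8333 - -3662\right) \left(-17\right) = -3 + \left(8333 + 3662\right) \left(-17\right) = -3 + 11995 \left(-17\right) = -3 - 203915 = -203918$)
$\frac{1}{\frac{O{\left(B{\left(I{\left(0 \right)},-28 \right)},573 \right)}}{-566469} + j} = \frac{1}{\frac{573 \frac{1}{-28}}{-566469} - 203918} = \frac{1}{573 \left(- \frac{1}{28}\right) \left(- \frac{1}{566469}\right) - 203918} = \frac{1}{\left(- \frac{573}{28}\right) \left(- \frac{1}{566469}\right) - 203918} = \frac{1}{\frac{191}{5287044} - 203918} = \frac{1}{- \frac{1078123438201}{5287044}} = - \frac{5287044}{1078123438201}$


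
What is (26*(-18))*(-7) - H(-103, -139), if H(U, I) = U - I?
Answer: 3240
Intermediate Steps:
(26*(-18))*(-7) - H(-103, -139) = (26*(-18))*(-7) - (-103 - 1*(-139)) = -468*(-7) - (-103 + 139) = 3276 - 1*36 = 3276 - 36 = 3240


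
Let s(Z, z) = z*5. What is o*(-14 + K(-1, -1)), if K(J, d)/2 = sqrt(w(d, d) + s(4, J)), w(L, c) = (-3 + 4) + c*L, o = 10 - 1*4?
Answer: -84 + 12*I*sqrt(3) ≈ -84.0 + 20.785*I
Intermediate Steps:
o = 6 (o = 10 - 4 = 6)
s(Z, z) = 5*z
w(L, c) = 1 + L*c
K(J, d) = 2*sqrt(1 + d**2 + 5*J) (K(J, d) = 2*sqrt((1 + d*d) + 5*J) = 2*sqrt((1 + d**2) + 5*J) = 2*sqrt(1 + d**2 + 5*J))
o*(-14 + K(-1, -1)) = 6*(-14 + 2*sqrt(1 + (-1)**2 + 5*(-1))) = 6*(-14 + 2*sqrt(1 + 1 - 5)) = 6*(-14 + 2*sqrt(-3)) = 6*(-14 + 2*(I*sqrt(3))) = 6*(-14 + 2*I*sqrt(3)) = -84 + 12*I*sqrt(3)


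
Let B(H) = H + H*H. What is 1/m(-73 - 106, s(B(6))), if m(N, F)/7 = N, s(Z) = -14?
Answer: -1/1253 ≈ -0.00079808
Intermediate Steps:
B(H) = H + H**2
m(N, F) = 7*N
1/m(-73 - 106, s(B(6))) = 1/(7*(-73 - 106)) = 1/(7*(-179)) = 1/(-1253) = -1/1253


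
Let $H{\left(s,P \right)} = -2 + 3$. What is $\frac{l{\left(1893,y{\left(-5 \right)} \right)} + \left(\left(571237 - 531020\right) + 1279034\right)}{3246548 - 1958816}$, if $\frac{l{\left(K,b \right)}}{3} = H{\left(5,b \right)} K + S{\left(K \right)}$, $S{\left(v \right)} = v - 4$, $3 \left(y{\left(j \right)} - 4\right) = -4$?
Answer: $\frac{1330597}{1287732} \approx 1.0333$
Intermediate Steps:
$y{\left(j \right)} = \frac{8}{3}$ ($y{\left(j \right)} = 4 + \frac{1}{3} \left(-4\right) = 4 - \frac{4}{3} = \frac{8}{3}$)
$S{\left(v \right)} = -4 + v$
$H{\left(s,P \right)} = 1$
$l{\left(K,b \right)} = -12 + 6 K$ ($l{\left(K,b \right)} = 3 \left(1 K + \left(-4 + K\right)\right) = 3 \left(K + \left(-4 + K\right)\right) = 3 \left(-4 + 2 K\right) = -12 + 6 K$)
$\frac{l{\left(1893,y{\left(-5 \right)} \right)} + \left(\left(571237 - 531020\right) + 1279034\right)}{3246548 - 1958816} = \frac{\left(-12 + 6 \cdot 1893\right) + \left(\left(571237 - 531020\right) + 1279034\right)}{3246548 - 1958816} = \frac{\left(-12 + 11358\right) + \left(40217 + 1279034\right)}{1287732} = \left(11346 + 1319251\right) \frac{1}{1287732} = 1330597 \cdot \frac{1}{1287732} = \frac{1330597}{1287732}$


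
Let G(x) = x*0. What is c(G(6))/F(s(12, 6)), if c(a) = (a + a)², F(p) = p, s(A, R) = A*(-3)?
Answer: 0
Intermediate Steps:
G(x) = 0
s(A, R) = -3*A
c(a) = 4*a² (c(a) = (2*a)² = 4*a²)
c(G(6))/F(s(12, 6)) = (4*0²)/((-3*12)) = (4*0)/(-36) = 0*(-1/36) = 0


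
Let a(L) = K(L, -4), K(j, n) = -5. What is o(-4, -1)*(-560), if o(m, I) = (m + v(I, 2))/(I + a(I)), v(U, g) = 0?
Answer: -1120/3 ≈ -373.33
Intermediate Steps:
a(L) = -5
o(m, I) = m/(-5 + I) (o(m, I) = (m + 0)/(I - 5) = m/(-5 + I))
o(-4, -1)*(-560) = -4/(-5 - 1)*(-560) = -4/(-6)*(-560) = -4*(-1/6)*(-560) = (2/3)*(-560) = -1120/3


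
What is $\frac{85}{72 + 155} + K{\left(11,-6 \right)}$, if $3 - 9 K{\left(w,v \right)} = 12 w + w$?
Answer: $- \frac{31015}{2043} \approx -15.181$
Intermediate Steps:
$K{\left(w,v \right)} = \frac{1}{3} - \frac{13 w}{9}$ ($K{\left(w,v \right)} = \frac{1}{3} - \frac{12 w + w}{9} = \frac{1}{3} - \frac{13 w}{9}$)
$\frac{85}{72 + 155} + K{\left(11,-6 \right)} = \frac{85}{72 + 155} + \left(\frac{1}{3} - \frac{143}{9}\right) = \frac{85}{227} + \left(\frac{1}{3} - \frac{143}{9}\right) = 85 \cdot \frac{1}{227} - \frac{140}{9} = \frac{85}{227} - \frac{140}{9} = - \frac{31015}{2043}$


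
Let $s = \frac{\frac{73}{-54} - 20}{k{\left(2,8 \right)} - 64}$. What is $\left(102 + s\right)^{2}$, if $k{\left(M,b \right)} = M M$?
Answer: $\frac{109980446689}{10497600} \approx 10477.0$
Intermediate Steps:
$k{\left(M,b \right)} = M^{2}$
$s = \frac{1153}{3240}$ ($s = \frac{\frac{73}{-54} - 20}{2^{2} - 64} = \frac{73 \left(- \frac{1}{54}\right) - 20}{4 - 64} = \frac{- \frac{73}{54} - 20}{-60} = \left(- \frac{1153}{54}\right) \left(- \frac{1}{60}\right) = \frac{1153}{3240} \approx 0.35586$)
$\left(102 + s\right)^{2} = \left(102 + \frac{1153}{3240}\right)^{2} = \left(\frac{331633}{3240}\right)^{2} = \frac{109980446689}{10497600}$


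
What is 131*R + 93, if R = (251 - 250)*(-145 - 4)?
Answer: -19426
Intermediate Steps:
R = -149 (R = 1*(-149) = -149)
131*R + 93 = 131*(-149) + 93 = -19519 + 93 = -19426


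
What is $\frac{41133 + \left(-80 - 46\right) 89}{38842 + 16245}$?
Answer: $\frac{29919}{55087} \approx 0.54312$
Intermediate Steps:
$\frac{41133 + \left(-80 - 46\right) 89}{38842 + 16245} = \frac{41133 - 11214}{55087} = \left(41133 - 11214\right) \frac{1}{55087} = 29919 \cdot \frac{1}{55087} = \frac{29919}{55087}$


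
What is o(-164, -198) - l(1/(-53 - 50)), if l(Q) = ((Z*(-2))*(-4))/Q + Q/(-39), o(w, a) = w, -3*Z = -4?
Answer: 3754555/4017 ≈ 934.67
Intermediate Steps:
Z = 4/3 (Z = -⅓*(-4) = 4/3 ≈ 1.3333)
l(Q) = -Q/39 + 32/(3*Q) (l(Q) = (((4/3)*(-2))*(-4))/Q + Q/(-39) = (-8/3*(-4))/Q + Q*(-1/39) = 32/(3*Q) - Q/39 = -Q/39 + 32/(3*Q))
o(-164, -198) - l(1/(-53 - 50)) = -164 - (416 - (1/(-53 - 50))²)/(39*(1/(-53 - 50))) = -164 - (416 - (1/(-103))²)/(39*(1/(-103))) = -164 - (416 - (-1/103)²)/(39*(-1/103)) = -164 - (-103)*(416 - 1*1/10609)/39 = -164 - (-103)*(416 - 1/10609)/39 = -164 - (-103)*4413343/(39*10609) = -164 - 1*(-4413343/4017) = -164 + 4413343/4017 = 3754555/4017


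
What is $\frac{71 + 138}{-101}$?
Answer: $- \frac{209}{101} \approx -2.0693$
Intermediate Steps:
$\frac{71 + 138}{-101} = \left(- \frac{1}{101}\right) 209 = - \frac{209}{101}$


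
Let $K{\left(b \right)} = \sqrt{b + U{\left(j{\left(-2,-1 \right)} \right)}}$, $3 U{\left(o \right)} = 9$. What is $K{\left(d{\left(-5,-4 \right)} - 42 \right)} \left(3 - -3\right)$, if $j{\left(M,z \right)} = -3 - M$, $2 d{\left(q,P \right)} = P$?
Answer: $6 i \sqrt{41} \approx 38.419 i$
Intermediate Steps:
$d{\left(q,P \right)} = \frac{P}{2}$
$U{\left(o \right)} = 3$ ($U{\left(o \right)} = \frac{1}{3} \cdot 9 = 3$)
$K{\left(b \right)} = \sqrt{3 + b}$ ($K{\left(b \right)} = \sqrt{b + 3} = \sqrt{3 + b}$)
$K{\left(d{\left(-5,-4 \right)} - 42 \right)} \left(3 - -3\right) = \sqrt{3 + \left(\frac{1}{2} \left(-4\right) - 42\right)} \left(3 - -3\right) = \sqrt{3 - 44} \left(3 + 3\right) = \sqrt{3 - 44} \cdot 6 = \sqrt{-41} \cdot 6 = i \sqrt{41} \cdot 6 = 6 i \sqrt{41}$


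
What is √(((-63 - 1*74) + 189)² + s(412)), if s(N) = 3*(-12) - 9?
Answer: √2659 ≈ 51.565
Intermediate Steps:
s(N) = -45 (s(N) = -36 - 9 = -45)
√(((-63 - 1*74) + 189)² + s(412)) = √(((-63 - 1*74) + 189)² - 45) = √(((-63 - 74) + 189)² - 45) = √((-137 + 189)² - 45) = √(52² - 45) = √(2704 - 45) = √2659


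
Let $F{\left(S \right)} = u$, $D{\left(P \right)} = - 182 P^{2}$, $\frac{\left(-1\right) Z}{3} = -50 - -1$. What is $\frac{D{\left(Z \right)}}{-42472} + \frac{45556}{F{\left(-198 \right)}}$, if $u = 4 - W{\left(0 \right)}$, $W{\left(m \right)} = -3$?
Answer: $\frac{140170307}{21236} \approx 6600.6$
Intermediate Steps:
$Z = 147$ ($Z = - 3 \left(-50 - -1\right) = - 3 \left(-50 + 1\right) = \left(-3\right) \left(-49\right) = 147$)
$u = 7$ ($u = 4 - -3 = 4 + 3 = 7$)
$F{\left(S \right)} = 7$
$\frac{D{\left(Z \right)}}{-42472} + \frac{45556}{F{\left(-198 \right)}} = \frac{\left(-182\right) 147^{2}}{-42472} + \frac{45556}{7} = \left(-182\right) 21609 \left(- \frac{1}{42472}\right) + 45556 \cdot \frac{1}{7} = \left(-3932838\right) \left(- \frac{1}{42472}\right) + 6508 = \frac{1966419}{21236} + 6508 = \frac{140170307}{21236}$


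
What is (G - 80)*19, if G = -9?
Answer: -1691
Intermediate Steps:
(G - 80)*19 = (-9 - 80)*19 = -89*19 = -1691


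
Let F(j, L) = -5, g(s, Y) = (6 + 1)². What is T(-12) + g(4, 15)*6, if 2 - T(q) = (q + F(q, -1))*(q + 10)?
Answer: 262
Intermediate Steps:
g(s, Y) = 49 (g(s, Y) = 7² = 49)
T(q) = 2 - (-5 + q)*(10 + q) (T(q) = 2 - (q - 5)*(q + 10) = 2 - (-5 + q)*(10 + q))
T(-12) + g(4, 15)*6 = (52 - 1*(-12)² - 5*(-12)) + 49*6 = (52 - 1*144 + 60) + 294 = (52 - 144 + 60) + 294 = -32 + 294 = 262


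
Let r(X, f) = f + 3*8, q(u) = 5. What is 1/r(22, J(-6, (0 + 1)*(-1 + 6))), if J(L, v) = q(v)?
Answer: 1/29 ≈ 0.034483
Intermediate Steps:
J(L, v) = 5
r(X, f) = 24 + f (r(X, f) = f + 24 = 24 + f)
1/r(22, J(-6, (0 + 1)*(-1 + 6))) = 1/(24 + 5) = 1/29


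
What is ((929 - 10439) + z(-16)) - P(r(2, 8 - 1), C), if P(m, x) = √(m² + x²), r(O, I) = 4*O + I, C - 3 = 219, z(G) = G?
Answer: -9526 - 3*√5501 ≈ -9748.5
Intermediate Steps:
C = 222 (C = 3 + 219 = 222)
r(O, I) = I + 4*O
((929 - 10439) + z(-16)) - P(r(2, 8 - 1), C) = ((929 - 10439) - 16) - √(((8 - 1) + 4*2)² + 222²) = (-9510 - 16) - √((7 + 8)² + 49284) = -9526 - √(15² + 49284) = -9526 - √(225 + 49284) = -9526 - √49509 = -9526 - 3*√5501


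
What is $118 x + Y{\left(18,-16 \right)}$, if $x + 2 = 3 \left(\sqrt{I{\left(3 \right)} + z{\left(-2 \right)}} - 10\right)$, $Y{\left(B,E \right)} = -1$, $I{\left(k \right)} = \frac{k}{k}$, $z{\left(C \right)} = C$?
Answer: $-3777 + 354 i \approx -3777.0 + 354.0 i$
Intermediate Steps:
$I{\left(k \right)} = 1$
$x = -32 + 3 i$ ($x = -2 + 3 \left(\sqrt{1 - 2} - 10\right) = -2 + 3 \left(\sqrt{-1} - 10\right) = -2 + 3 \left(i - 10\right) = -2 + 3 \left(-10 + i\right) = -2 - \left(30 - 3 i\right) = -32 + 3 i \approx -32.0 + 3.0 i$)
$118 x + Y{\left(18,-16 \right)} = 118 \left(-32 + 3 i\right) - 1 = \left(-3776 + 354 i\right) - 1 = -3777 + 354 i$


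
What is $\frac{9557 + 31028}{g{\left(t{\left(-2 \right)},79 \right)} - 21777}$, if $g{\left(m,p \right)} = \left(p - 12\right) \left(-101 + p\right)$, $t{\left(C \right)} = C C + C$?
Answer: $- \frac{40585}{23251} \approx -1.7455$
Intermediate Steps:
$t{\left(C \right)} = C + C^{2}$ ($t{\left(C \right)} = C^{2} + C = C + C^{2}$)
$g{\left(m,p \right)} = \left(-101 + p\right) \left(-12 + p\right)$ ($g{\left(m,p \right)} = \left(-12 + p\right) \left(-101 + p\right) = \left(-101 + p\right) \left(-12 + p\right)$)
$\frac{9557 + 31028}{g{\left(t{\left(-2 \right)},79 \right)} - 21777} = \frac{9557 + 31028}{\left(1212 + 79^{2} - 8927\right) - 21777} = \frac{40585}{\left(1212 + 6241 - 8927\right) - 21777} = \frac{40585}{-1474 - 21777} = \frac{40585}{-23251} = 40585 \left(- \frac{1}{23251}\right) = - \frac{40585}{23251}$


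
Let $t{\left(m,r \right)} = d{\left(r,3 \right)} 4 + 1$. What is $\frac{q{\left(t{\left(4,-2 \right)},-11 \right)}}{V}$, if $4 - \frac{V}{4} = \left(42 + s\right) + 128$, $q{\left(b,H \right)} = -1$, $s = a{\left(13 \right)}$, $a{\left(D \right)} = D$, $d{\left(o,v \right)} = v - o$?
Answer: $\frac{1}{716} \approx 0.0013966$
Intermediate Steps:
$t{\left(m,r \right)} = 13 - 4 r$ ($t{\left(m,r \right)} = \left(3 - r\right) 4 + 1 = \left(12 - 4 r\right) + 1 = 13 - 4 r$)
$s = 13$
$V = -716$ ($V = 16 - 4 \left(\left(42 + 13\right) + 128\right) = 16 - 4 \left(55 + 128\right) = 16 - 732 = -716$)
$\frac{q{\left(t{\left(4,-2 \right)},-11 \right)}}{V} = - \frac{1}{-716} = \left(-1\right) \left(- \frac{1}{716}\right) = \frac{1}{716}$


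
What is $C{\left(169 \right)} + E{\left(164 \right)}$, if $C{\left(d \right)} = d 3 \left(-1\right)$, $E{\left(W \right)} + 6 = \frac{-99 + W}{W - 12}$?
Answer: $- \frac{77911}{152} \approx -512.57$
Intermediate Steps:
$E{\left(W \right)} = -6 + \frac{-99 + W}{-12 + W}$ ($E{\left(W \right)} = -6 + \frac{-99 + W}{W - 12} = -6 + \frac{-99 + W}{-12 + W}$)
$C{\left(d \right)} = - 3 d$ ($C{\left(d \right)} = 3 d \left(-1\right) = - 3 d$)
$C{\left(169 \right)} + E{\left(164 \right)} = \left(-3\right) 169 + \frac{-27 - 820}{-12 + 164} = -507 + \frac{-27 - 820}{152} = -507 + \frac{1}{152} \left(-847\right) = -507 - \frac{847}{152} = - \frac{77911}{152}$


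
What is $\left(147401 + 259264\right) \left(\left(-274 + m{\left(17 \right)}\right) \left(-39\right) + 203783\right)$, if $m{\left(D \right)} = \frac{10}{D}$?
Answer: $\frac{1482531010695}{17} \approx 8.7208 \cdot 10^{10}$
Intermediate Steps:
$\left(147401 + 259264\right) \left(\left(-274 + m{\left(17 \right)}\right) \left(-39\right) + 203783\right) = \left(147401 + 259264\right) \left(\left(-274 + \frac{10}{17}\right) \left(-39\right) + 203783\right) = 406665 \left(\left(-274 + 10 \cdot \frac{1}{17}\right) \left(-39\right) + 203783\right) = 406665 \left(\left(-274 + \frac{10}{17}\right) \left(-39\right) + 203783\right) = 406665 \left(\left(- \frac{4648}{17}\right) \left(-39\right) + 203783\right) = 406665 \left(\frac{181272}{17} + 203783\right) = 406665 \cdot \frac{3645583}{17} = \frac{1482531010695}{17}$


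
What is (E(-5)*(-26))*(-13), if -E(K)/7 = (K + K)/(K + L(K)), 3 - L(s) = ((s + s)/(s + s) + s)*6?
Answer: 11830/11 ≈ 1075.5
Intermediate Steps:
L(s) = -3 - 6*s (L(s) = 3 - ((s + s)/(s + s) + s)*6 = 3 - ((2*s)/((2*s)) + s)*6 = 3 - ((2*s)*(1/(2*s)) + s)*6 = 3 - (1 + s)*6 = 3 - (6 + 6*s) = 3 + (-6 - 6*s) = -3 - 6*s)
E(K) = -14*K/(-3 - 5*K) (E(K) = -7*(K + K)/(K + (-3 - 6*K)) = -7*2*K/(-3 - 5*K) = -14*K/(-3 - 5*K))
(E(-5)*(-26))*(-13) = ((14*(-5)/(3 + 5*(-5)))*(-26))*(-13) = ((14*(-5)/(3 - 25))*(-26))*(-13) = ((14*(-5)/(-22))*(-26))*(-13) = ((14*(-5)*(-1/22))*(-26))*(-13) = ((35/11)*(-26))*(-13) = -910/11*(-13) = 11830/11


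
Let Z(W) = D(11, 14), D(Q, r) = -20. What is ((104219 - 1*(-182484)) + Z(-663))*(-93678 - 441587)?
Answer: -153451375995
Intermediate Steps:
Z(W) = -20
((104219 - 1*(-182484)) + Z(-663))*(-93678 - 441587) = ((104219 - 1*(-182484)) - 20)*(-93678 - 441587) = ((104219 + 182484) - 20)*(-535265) = (286703 - 20)*(-535265) = 286683*(-535265) = -153451375995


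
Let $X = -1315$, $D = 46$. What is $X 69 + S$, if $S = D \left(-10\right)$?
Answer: $-91195$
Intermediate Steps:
$S = -460$ ($S = 46 \left(-10\right) = -460$)
$X 69 + S = \left(-1315\right) 69 - 460 = -90735 - 460 = -91195$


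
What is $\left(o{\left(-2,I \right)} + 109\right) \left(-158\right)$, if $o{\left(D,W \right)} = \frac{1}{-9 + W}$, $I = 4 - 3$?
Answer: $- \frac{68809}{4} \approx -17202.0$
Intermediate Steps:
$I = 1$
$\left(o{\left(-2,I \right)} + 109\right) \left(-158\right) = \left(\frac{1}{-9 + 1} + 109\right) \left(-158\right) = \left(\frac{1}{-8} + 109\right) \left(-158\right) = \left(- \frac{1}{8} + 109\right) \left(-158\right) = \frac{871}{8} \left(-158\right) = - \frac{68809}{4}$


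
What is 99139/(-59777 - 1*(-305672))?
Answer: 99139/245895 ≈ 0.40318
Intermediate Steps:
99139/(-59777 - 1*(-305672)) = 99139/(-59777 + 305672) = 99139/245895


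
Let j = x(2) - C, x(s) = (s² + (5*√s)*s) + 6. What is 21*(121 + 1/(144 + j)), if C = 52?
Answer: 12965253/5102 - 105*√2/5102 ≈ 2541.2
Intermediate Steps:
x(s) = 6 + s² + 5*s^(3/2) (x(s) = (s² + 5*s^(3/2)) + 6 = 6 + s² + 5*s^(3/2))
j = -42 + 10*√2 (j = (6 + 2² + 5*2^(3/2)) - 1*52 = (6 + 4 + 5*(2*√2)) - 52 = (6 + 4 + 10*√2) - 52 = (10 + 10*√2) - 52 = -42 + 10*√2 ≈ -27.858)
21*(121 + 1/(144 + j)) = 21*(121 + 1/(144 + (-42 + 10*√2))) = 21*(121 + 1/(102 + 10*√2)) = 2541 + 21/(102 + 10*√2)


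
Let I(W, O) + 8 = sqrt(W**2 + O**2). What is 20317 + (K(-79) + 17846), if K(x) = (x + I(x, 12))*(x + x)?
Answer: 51909 - 158*sqrt(6385) ≈ 39284.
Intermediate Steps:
I(W, O) = -8 + sqrt(O**2 + W**2) (I(W, O) = -8 + sqrt(W**2 + O**2) = -8 + sqrt(O**2 + W**2))
K(x) = 2*x*(-8 + x + sqrt(144 + x**2)) (K(x) = (x + (-8 + sqrt(12**2 + x**2)))*(x + x) = (x + (-8 + sqrt(144 + x**2)))*(2*x) = (-8 + x + sqrt(144 + x**2))*(2*x) = 2*x*(-8 + x + sqrt(144 + x**2)))
20317 + (K(-79) + 17846) = 20317 + (2*(-79)*(-8 - 79 + sqrt(144 + (-79)**2)) + 17846) = 20317 + (2*(-79)*(-8 - 79 + sqrt(144 + 6241)) + 17846) = 20317 + (2*(-79)*(-8 - 79 + sqrt(6385)) + 17846) = 20317 + (2*(-79)*(-87 + sqrt(6385)) + 17846) = 20317 + ((13746 - 158*sqrt(6385)) + 17846) = 20317 + (31592 - 158*sqrt(6385)) = 51909 - 158*sqrt(6385)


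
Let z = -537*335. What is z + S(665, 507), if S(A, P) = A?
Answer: -179230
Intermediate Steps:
z = -179895
z + S(665, 507) = -179895 + 665 = -179230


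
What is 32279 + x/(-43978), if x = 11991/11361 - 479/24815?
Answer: 866252319106432/26836405085 ≈ 32279.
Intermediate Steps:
x = 13910226/13424915 (x = 11991*(1/11361) - 479*1/24815 = 571/541 - 479/24815 = 13910226/13424915 ≈ 1.0361)
32279 + x/(-43978) = 32279 + (13910226/13424915)/(-43978) = 32279 + (13910226/13424915)*(-1/43978) = 32279 - 632283/26836405085 = 866252319106432/26836405085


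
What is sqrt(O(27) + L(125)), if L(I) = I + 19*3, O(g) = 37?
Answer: sqrt(219) ≈ 14.799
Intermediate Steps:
L(I) = 57 + I (L(I) = I + 57 = 57 + I)
sqrt(O(27) + L(125)) = sqrt(37 + (57 + 125)) = sqrt(37 + 182) = sqrt(219)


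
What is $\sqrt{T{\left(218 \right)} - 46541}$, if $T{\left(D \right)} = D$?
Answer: $3 i \sqrt{5147} \approx 215.23 i$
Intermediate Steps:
$\sqrt{T{\left(218 \right)} - 46541} = \sqrt{218 - 46541} = \sqrt{-46323} = 3 i \sqrt{5147}$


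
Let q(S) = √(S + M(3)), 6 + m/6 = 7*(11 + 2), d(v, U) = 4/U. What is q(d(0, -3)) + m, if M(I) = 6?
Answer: 510 + √42/3 ≈ 512.16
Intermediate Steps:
m = 510 (m = -36 + 6*(7*(11 + 2)) = -36 + 6*(7*13) = -36 + 6*91 = -36 + 546 = 510)
q(S) = √(6 + S) (q(S) = √(S + 6) = √(6 + S))
q(d(0, -3)) + m = √(6 + 4/(-3)) + 510 = √(6 + 4*(-⅓)) + 510 = √(6 - 4/3) + 510 = √(14/3) + 510 = √42/3 + 510 = 510 + √42/3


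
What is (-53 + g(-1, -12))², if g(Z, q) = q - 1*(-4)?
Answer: 3721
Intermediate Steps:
g(Z, q) = 4 + q (g(Z, q) = q + 4 = 4 + q)
(-53 + g(-1, -12))² = (-53 + (4 - 12))² = (-53 - 8)² = (-61)² = 3721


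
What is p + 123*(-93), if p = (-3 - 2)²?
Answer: -11414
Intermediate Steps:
p = 25 (p = (-5)² = 25)
p + 123*(-93) = 25 + 123*(-93) = 25 - 11439 = -11414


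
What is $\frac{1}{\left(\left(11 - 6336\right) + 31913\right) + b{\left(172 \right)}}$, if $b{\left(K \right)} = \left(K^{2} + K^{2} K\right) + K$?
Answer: $\frac{1}{5143792} \approx 1.9441 \cdot 10^{-7}$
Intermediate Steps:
$b{\left(K \right)} = K + K^{2} + K^{3}$ ($b{\left(K \right)} = \left(K^{2} + K^{3}\right) + K = K + K^{2} + K^{3}$)
$\frac{1}{\left(\left(11 - 6336\right) + 31913\right) + b{\left(172 \right)}} = \frac{1}{\left(\left(11 - 6336\right) + 31913\right) + 172 \left(1 + 172 + 172^{2}\right)} = \frac{1}{\left(\left(11 - 6336\right) + 31913\right) + 172 \left(1 + 172 + 29584\right)} = \frac{1}{\left(-6325 + 31913\right) + 172 \cdot 29757} = \frac{1}{25588 + 5118204} = \frac{1}{5143792}$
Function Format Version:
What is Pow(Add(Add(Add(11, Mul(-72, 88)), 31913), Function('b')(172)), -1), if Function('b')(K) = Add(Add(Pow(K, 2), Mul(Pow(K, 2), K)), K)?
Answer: Rational(1, 5143792) ≈ 1.9441e-7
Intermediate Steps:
Function('b')(K) = Add(K, Pow(K, 2), Pow(K, 3)) (Function('b')(K) = Add(Add(Pow(K, 2), Pow(K, 3)), K) = Add(K, Pow(K, 2), Pow(K, 3)))
Pow(Add(Add(Add(11, Mul(-72, 88)), 31913), Function('b')(172)), -1) = Pow(Add(Add(Add(11, Mul(-72, 88)), 31913), Mul(172, Add(1, 172, Pow(172, 2)))), -1) = Pow(Add(Add(Add(11, -6336), 31913), Mul(172, Add(1, 172, 29584))), -1) = Pow(Add(Add(-6325, 31913), Mul(172, 29757)), -1) = Pow(Add(25588, 5118204), -1) = Pow(5143792, -1) = Rational(1, 5143792)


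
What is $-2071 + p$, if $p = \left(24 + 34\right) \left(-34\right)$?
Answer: $-4043$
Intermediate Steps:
$p = -1972$ ($p = 58 \left(-34\right) = -1972$)
$-2071 + p = -2071 - 1972 = -4043$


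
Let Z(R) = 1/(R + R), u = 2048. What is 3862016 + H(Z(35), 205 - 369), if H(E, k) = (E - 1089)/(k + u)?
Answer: 509322593851/131880 ≈ 3.8620e+6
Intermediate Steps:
Z(R) = 1/(2*R)
H(E, k) = (-1089 + E)/(2048 + k) (H(E, k) = (E - 1089)/(k + 2048) = (-1089 + E)/(2048 + k))
3862016 + H(Z(35), 205 - 369) = 3862016 + (-1089 + (½)/35)/(2048 + (205 - 369)) = 3862016 + (-1089 + (½)*(1/35))/(2048 - 164) = 3862016 + (-1089 + 1/70)/1884 = 3862016 + (1/1884)*(-76229/70) = 3862016 - 76229/131880 = 509322593851/131880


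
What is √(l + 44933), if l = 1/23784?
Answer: √6354409768458/11892 ≈ 211.97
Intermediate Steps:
l = 1/23784 ≈ 4.2045e-5
√(l + 44933) = √(1/23784 + 44933) = √(1068686473/23784) = √6354409768458/11892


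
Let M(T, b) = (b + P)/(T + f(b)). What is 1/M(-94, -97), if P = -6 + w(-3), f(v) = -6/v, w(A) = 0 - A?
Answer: 2278/2425 ≈ 0.93938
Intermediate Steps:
w(A) = -A
P = -3 (P = -6 - 1*(-3) = -6 + 3 = -3)
M(T, b) = (-3 + b)/(T - 6/b) (M(T, b) = (b - 3)/(T - 6/b) = (-3 + b)/(T - 6/b))
1/M(-94, -97) = 1/(-97*(-3 - 97)/(-6 - 94*(-97))) = 1/(-97*(-100)/(-6 + 9118)) = 1/(-97*(-100)/9112) = 1/(-97*1/9112*(-100)) = 1/(2425/2278) = 2278/2425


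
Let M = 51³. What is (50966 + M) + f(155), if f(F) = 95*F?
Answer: 198342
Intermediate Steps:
M = 132651
(50966 + M) + f(155) = (50966 + 132651) + 95*155 = 183617 + 14725 = 198342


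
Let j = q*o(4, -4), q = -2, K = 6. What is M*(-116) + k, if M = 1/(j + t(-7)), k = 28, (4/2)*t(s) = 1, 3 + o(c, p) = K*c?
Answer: 2556/83 ≈ 30.795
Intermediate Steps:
o(c, p) = -3 + 6*c
t(s) = ½ (t(s) = (½)*1 = ½)
j = -42 (j = -2*(-3 + 6*4) = -2*(-3 + 24) = -2*21 = -42)
M = -2/83 (M = 1/(-42 + ½) = 1/(-83/2) = -2/83 ≈ -0.024096)
M*(-116) + k = -2/83*(-116) + 28 = 232/83 + 28 = 2556/83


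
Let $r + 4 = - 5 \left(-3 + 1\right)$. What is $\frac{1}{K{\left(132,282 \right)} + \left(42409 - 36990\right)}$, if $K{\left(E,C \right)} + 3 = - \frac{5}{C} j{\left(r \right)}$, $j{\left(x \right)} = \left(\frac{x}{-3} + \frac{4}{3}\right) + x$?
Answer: $\frac{423}{2290928} \approx 0.00018464$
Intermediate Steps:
$r = 6$ ($r = -4 - 5 \left(-3 + 1\right) = -4 - -10 = -4 + 10 = 6$)
$j{\left(x \right)} = \frac{4}{3} + \frac{2 x}{3}$ ($j{\left(x \right)} = \left(x \left(- \frac{1}{3}\right) + 4 \cdot \frac{1}{3}\right) + x = \left(- \frac{x}{3} + \frac{4}{3}\right) + x = \left(\frac{4}{3} - \frac{x}{3}\right) + x = \frac{4}{3} + \frac{2 x}{3}$)
$K{\left(E,C \right)} = -3 - \frac{80}{3 C}$ ($K{\left(E,C \right)} = -3 + - \frac{5}{C} \left(\frac{4}{3} + \frac{2}{3} \cdot 6\right) = -3 + - \frac{5}{C} \left(\frac{4}{3} + 4\right) = -3 + - \frac{5}{C} \frac{16}{3} = -3 - \frac{80}{3 C}$)
$\frac{1}{K{\left(132,282 \right)} + \left(42409 - 36990\right)} = \frac{1}{\left(-3 - \frac{80}{3 \cdot 282}\right) + \left(42409 - 36990\right)} = \frac{1}{\left(-3 - \frac{40}{423}\right) + 5419} = \frac{1}{- \frac{1309}{423} + 5419} = \frac{1}{\frac{2290928}{423}} = \frac{423}{2290928}$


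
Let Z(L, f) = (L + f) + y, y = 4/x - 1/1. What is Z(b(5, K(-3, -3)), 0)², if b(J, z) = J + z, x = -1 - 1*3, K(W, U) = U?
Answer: 0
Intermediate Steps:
x = -4 (x = -1 - 3 = -4)
y = -2 (y = 4/(-4) - 1/1 = 4*(-¼) - 1*1 = -1 - 1 = -2)
Z(L, f) = -2 + L + f (Z(L, f) = (L + f) - 2 = -2 + L + f)
Z(b(5, K(-3, -3)), 0)² = (-2 + (5 - 3) + 0)² = (-2 + 2 + 0)² = 0² = 0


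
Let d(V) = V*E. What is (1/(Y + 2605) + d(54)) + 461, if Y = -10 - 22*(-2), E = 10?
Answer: 2641640/2639 ≈ 1001.0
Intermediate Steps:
d(V) = 10*V (d(V) = V*10 = 10*V)
Y = 34 (Y = -10 + 44 = 34)
(1/(Y + 2605) + d(54)) + 461 = (1/(34 + 2605) + 10*54) + 461 = (1/2639 + 540) + 461 = 1425061/2639 + 461 = 2641640/2639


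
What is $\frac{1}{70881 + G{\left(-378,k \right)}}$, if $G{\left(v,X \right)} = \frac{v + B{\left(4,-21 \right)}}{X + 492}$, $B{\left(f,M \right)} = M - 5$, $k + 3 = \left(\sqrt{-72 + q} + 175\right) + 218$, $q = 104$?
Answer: $\frac{13784351631}{977042313776473} - \frac{404 \sqrt{2}}{977042313776473} \approx 1.4108 \cdot 10^{-5}$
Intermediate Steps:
$k = 390 + 4 \sqrt{2}$ ($k = -3 + \left(\left(\sqrt{-72 + 104} + 175\right) + 218\right) = -3 + \left(\left(\sqrt{32} + 175\right) + 218\right) = -3 + \left(\left(4 \sqrt{2} + 175\right) + 218\right) = -3 + \left(\left(175 + 4 \sqrt{2}\right) + 218\right) = -3 + \left(393 + 4 \sqrt{2}\right) = 390 + 4 \sqrt{2} \approx 395.66$)
$B{\left(f,M \right)} = -5 + M$ ($B{\left(f,M \right)} = M - 5 = -5 + M$)
$G{\left(v,X \right)} = \frac{-26 + v}{492 + X}$ ($G{\left(v,X \right)} = \frac{v - 26}{X + 492} = \frac{v - 26}{492 + X} = \frac{-26 + v}{492 + X}$)
$\frac{1}{70881 + G{\left(-378,k \right)}} = \frac{1}{70881 + \frac{-26 - 378}{492 + \left(390 + 4 \sqrt{2}\right)}} = \frac{1}{70881 + \frac{1}{882 + 4 \sqrt{2}} \left(-404\right)} = \frac{1}{70881 - \frac{404}{882 + 4 \sqrt{2}}}$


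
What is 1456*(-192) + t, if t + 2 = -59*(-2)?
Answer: -279436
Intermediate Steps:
t = 116 (t = -2 - 59*(-2) = -2 + 118 = 116)
1456*(-192) + t = 1456*(-192) + 116 = -279552 + 116 = -279436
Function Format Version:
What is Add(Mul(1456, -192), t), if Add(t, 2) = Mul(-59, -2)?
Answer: -279436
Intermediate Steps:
t = 116 (t = Add(-2, Mul(-59, -2)) = Add(-2, 118) = 116)
Add(Mul(1456, -192), t) = Add(Mul(1456, -192), 116) = Add(-279552, 116) = -279436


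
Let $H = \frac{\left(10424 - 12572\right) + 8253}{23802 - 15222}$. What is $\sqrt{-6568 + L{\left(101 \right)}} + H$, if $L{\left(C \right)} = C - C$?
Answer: $\frac{37}{52} + 2 i \sqrt{1642} \approx 0.71154 + 81.043 i$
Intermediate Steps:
$L{\left(C \right)} = 0$
$H = \frac{37}{52}$ ($H = \frac{\left(10424 - 12572\right) + 8253}{8580} = \left(-2148 + 8253\right) \frac{1}{8580} = 6105 \cdot \frac{1}{8580} = \frac{37}{52} \approx 0.71154$)
$\sqrt{-6568 + L{\left(101 \right)}} + H = \sqrt{-6568 + 0} + \frac{37}{52} = \sqrt{-6568} + \frac{37}{52} = 2 i \sqrt{1642} + \frac{37}{52} = \frac{37}{52} + 2 i \sqrt{1642}$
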